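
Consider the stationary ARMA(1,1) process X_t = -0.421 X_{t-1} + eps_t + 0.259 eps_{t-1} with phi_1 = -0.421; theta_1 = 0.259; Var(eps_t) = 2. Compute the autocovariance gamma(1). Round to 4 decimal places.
\gamma(1) = -0.3509

Multiply the model equation by X_{t-k} and take expectations. With theta_0 = psi_0 = 1 and psi_j the MA(infinity) weights, this gives
  gamma(k) - sum_i phi_i gamma(k-i) = c_k,
  c_k = sigma^2 * sum_{j=k..q} theta_j psi_{j-k}   (c_k = 0 for k > q),
using gamma(-m) = gamma(m).
psi-weights needed (psi_j = theta_j + sum_i phi_i psi_{j-i}):
  psi_1 = theta_1 + phi_1 = 0.259 + (-0.421) = -0.162
Right-hand sides:
  c_0 = sigma^2 (1 + theta_1 psi_1) = 2 * (1 + (0.259)(-0.162)) = 2 * 0.958042 = 1.916084
  c_1 = sigma^2 theta_1 = 2 * (0.259) = 0.518
  c_2 = 0
Equations for k = 0 and k = 1 (AR order 1):
  gamma(0) = phi_1 gamma(1) + c_0
  gamma(1) = phi_1 gamma(0) + c_1
Substituting the second into the first: gamma(0) (1 - phi_1^2) = c_0 + phi_1 c_1, so
  gamma(0) = (c_0 + phi_1 c_1) / (1 - phi_1^2) = (1.916084 + (-0.421)(0.518)) / (1 - (-0.421)^2) = 1.698006 / 0.822759 = 2.063795.
  gamma(1) = phi_1 gamma(0) + c_1 = (-0.421)(2.063795) + (0.518) = -0.350858.
Therefore gamma(1) = -0.3509 (to 4 decimal places).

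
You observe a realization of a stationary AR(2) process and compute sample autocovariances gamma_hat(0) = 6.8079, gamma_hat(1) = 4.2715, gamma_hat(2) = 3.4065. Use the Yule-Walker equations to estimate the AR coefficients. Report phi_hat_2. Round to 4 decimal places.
\hat\phi_{2} = 0.1760

The Yule-Walker equations for an AR(p) process read, in matrix form,
  Gamma_p phi = r_p,   with   (Gamma_p)_{ij} = gamma(|i - j|),
                       (r_p)_i = gamma(i),   i,j = 1..p.
Substitute the sample gammas (Toeplitz matrix and right-hand side of size 2):
  Gamma_p = [[6.8079, 4.2715], [4.2715, 6.8079]]
  r_p     = [4.2715, 3.4065]
Written out:
  6.8079 phi_1 + 4.2715 phi_2 = 4.2715
  4.2715 phi_1 + 6.8079 phi_2 = 3.4065
Solve by Cramer's rule:
  det = gamma(0)^2 - gamma(1)^2 = (6.8079)^2 - (4.2715)^2 = 46.34750241 - 18.24571225 = 28.10179016
  phi_hat_1 = [gamma(1) gamma(0) - gamma(1) gamma(2)] / det = [(4.2715)(6.8079) - (4.2715)(3.4065)] / 28.10179016 = 14.5290801 / 28.10179016 = 0.517
  phi_hat_2 = [gamma(0) gamma(2) - gamma(1)^2] / det = [(6.8079)(3.4065) - (4.2715)^2] / 28.10179016 = 4.9453991 / 28.10179016 = 0.176
So phi_hat = [0.5170, 0.1760].
Therefore phi_hat_2 = 0.1760.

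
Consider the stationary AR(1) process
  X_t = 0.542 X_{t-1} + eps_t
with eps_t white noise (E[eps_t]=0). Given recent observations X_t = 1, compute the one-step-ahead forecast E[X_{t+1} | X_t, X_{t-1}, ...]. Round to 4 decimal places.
E[X_{t+1} \mid \mathcal F_t] = 0.5420

For an AR(p) model X_t = c + sum_i phi_i X_{t-i} + eps_t, the
one-step-ahead conditional mean is
  E[X_{t+1} | X_t, ...] = c + sum_i phi_i X_{t+1-i}.
Substitute known values:
  E[X_{t+1} | ...] = (0.542) * (1)
                   = 0.5420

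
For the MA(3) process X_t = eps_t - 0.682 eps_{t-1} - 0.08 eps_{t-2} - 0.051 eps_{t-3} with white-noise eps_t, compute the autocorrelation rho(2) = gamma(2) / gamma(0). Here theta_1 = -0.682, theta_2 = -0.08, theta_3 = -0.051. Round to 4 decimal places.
\rho(2) = -0.0307

For an MA(q) process with theta_0 = 1, the autocovariance is
  gamma(k) = sigma^2 * sum_{i=0..q-k} theta_i * theta_{i+k},
and rho(k) = gamma(k) / gamma(0). Sigma^2 cancels.
  numerator   = (1)*(-0.08) + (-0.682)*(-0.051) = -0.045218.
  denominator = (1)^2 + (-0.682)^2 + (-0.08)^2 + (-0.051)^2 = 1.474125.
  rho(2) = -0.045218 / 1.474125 = -0.0307.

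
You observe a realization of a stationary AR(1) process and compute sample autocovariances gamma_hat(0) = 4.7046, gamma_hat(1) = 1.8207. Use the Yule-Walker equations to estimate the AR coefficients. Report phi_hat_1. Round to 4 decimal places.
\hat\phi_{1} = 0.3870

The Yule-Walker equations for an AR(p) process read, in matrix form,
  Gamma_p phi = r_p,   with   (Gamma_p)_{ij} = gamma(|i - j|),
                       (r_p)_i = gamma(i),   i,j = 1..p.
Substitute the sample gammas (Toeplitz matrix and right-hand side of size 1):
  Gamma_p = [[4.7046]]
  r_p     = [1.8207]
With p = 1 this is the single equation gamma(0) phi_1 = gamma(1):
  phi_hat_1 = gamma(1) / gamma(0) = 1.8207 / 4.7046 = 0.3870.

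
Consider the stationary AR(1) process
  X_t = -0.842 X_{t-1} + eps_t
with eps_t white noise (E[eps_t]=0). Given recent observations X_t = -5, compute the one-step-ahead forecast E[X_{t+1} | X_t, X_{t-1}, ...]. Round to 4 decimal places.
E[X_{t+1} \mid \mathcal F_t] = 4.2100

For an AR(p) model X_t = c + sum_i phi_i X_{t-i} + eps_t, the
one-step-ahead conditional mean is
  E[X_{t+1} | X_t, ...] = c + sum_i phi_i X_{t+1-i}.
Substitute known values:
  E[X_{t+1} | ...] = (-0.842) * (-5)
                   = 4.2100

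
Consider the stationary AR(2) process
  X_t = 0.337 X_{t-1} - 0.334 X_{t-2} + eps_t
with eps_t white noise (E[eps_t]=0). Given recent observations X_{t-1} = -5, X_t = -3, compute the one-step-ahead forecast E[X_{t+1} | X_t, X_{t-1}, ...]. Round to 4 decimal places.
E[X_{t+1} \mid \mathcal F_t] = 0.6590

For an AR(p) model X_t = c + sum_i phi_i X_{t-i} + eps_t, the
one-step-ahead conditional mean is
  E[X_{t+1} | X_t, ...] = c + sum_i phi_i X_{t+1-i}.
Substitute known values:
  E[X_{t+1} | ...] = (0.337) * (-3) + (-0.334) * (-5)
                   = 0.6590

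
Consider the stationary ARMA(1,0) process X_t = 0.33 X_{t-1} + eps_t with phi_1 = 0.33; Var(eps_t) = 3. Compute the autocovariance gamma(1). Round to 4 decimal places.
\gamma(1) = 1.1110

Multiply the model equation by X_{t-k} and take expectations. With theta_0 = psi_0 = 1 and psi_j the MA(infinity) weights, this gives
  gamma(k) - sum_i phi_i gamma(k-i) = c_k,
  c_k = sigma^2 * sum_{j=k..q} theta_j psi_{j-k}   (c_k = 0 for k > q),
using gamma(-m) = gamma(m).
Pure AR (q = 0): c_0 = sigma^2 = 3, c_k = 0 for k >= 1.
Equations for k = 0 and k = 1 (AR order 1):
  gamma(0) = phi_1 gamma(1) + c_0
  gamma(1) = phi_1 gamma(0) + c_1
Substituting the second into the first: gamma(0) (1 - phi_1^2) = c_0 + phi_1 c_1, so
  gamma(0) = c_0 / (1 - phi_1^2) = 3 / (1 - (0.33)^2) = 3 / 0.8911 = 3.366626.
  gamma(1) = phi_1 gamma(0) = (0.33)(3.366626) = 1.110986.
Therefore gamma(1) = 1.1110 (to 4 decimal places).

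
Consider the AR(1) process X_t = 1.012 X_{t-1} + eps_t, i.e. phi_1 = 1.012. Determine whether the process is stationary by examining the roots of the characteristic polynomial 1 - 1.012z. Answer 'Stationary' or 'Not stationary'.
\text{Not stationary}

The AR(p) characteristic polynomial is P(z) = 1 - 1.012z.
Stationarity requires all roots to lie outside the unit circle, i.e. |z| > 1 for every root.
This is linear in z: 1 + (-1.012) z = 0  =>  z = -1/(-1.012) = 0.988142,  |z| = 0.988142.
Moduli of all roots: 0.9881.
All moduli strictly greater than 1? No.
Verdict: Not stationary.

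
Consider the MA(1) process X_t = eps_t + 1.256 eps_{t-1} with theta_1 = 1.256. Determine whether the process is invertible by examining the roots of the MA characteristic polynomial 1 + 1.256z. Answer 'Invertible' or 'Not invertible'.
\text{Not invertible}

The MA(q) characteristic polynomial is P(z) = 1 + 1.256z.
Invertibility requires all roots to lie outside the unit circle, i.e. |z| > 1 for every root.
This is linear in z: 1 + (1.256) z = 0  =>  z = -1/(1.256) = -0.796178,  |z| = 0.796178.
Moduli of all roots: 0.7962.
All moduli strictly greater than 1? No.
Verdict: Not invertible.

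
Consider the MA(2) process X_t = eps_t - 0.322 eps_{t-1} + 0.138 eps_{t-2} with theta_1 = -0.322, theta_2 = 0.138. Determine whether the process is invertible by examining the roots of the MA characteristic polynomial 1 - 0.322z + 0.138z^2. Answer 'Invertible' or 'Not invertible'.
\text{Invertible}

The MA(q) characteristic polynomial is P(z) = 1 - 0.322z + 0.138z^2.
Invertibility requires all roots to lie outside the unit circle, i.e. |z| > 1 for every root.
Set 1 + (-0.322) z + (0.138) z^2 = 0, i.e. a z^2 + b z + c = 0 with a = 0.138, b = -0.322, c = 1.
Discriminant D = b^2 - 4ac = (-0.322)^2 - 4*(0.138)*1 = 0.103684 - (0.552) = -0.448316.
D < 0, so the roots are the complex-conjugate pair z = (-b +/- i sqrt(-D)) / (2a) = 1.1667 +/- 2.426i.
For a conjugate pair |z|^2 = z * conj(z) = (product of roots) = c/a = 1/(0.138) = 7.246377, so |z| = sqrt(7.246377) = 2.6919 for both roots.
Moduli of all roots: 2.6919, 2.6919.
All moduli strictly greater than 1? Yes.
Verdict: Invertible.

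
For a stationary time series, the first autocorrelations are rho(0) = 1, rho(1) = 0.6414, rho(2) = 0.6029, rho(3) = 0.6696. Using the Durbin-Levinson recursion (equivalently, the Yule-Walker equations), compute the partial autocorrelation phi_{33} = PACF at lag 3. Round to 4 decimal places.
\phi_{33} = 0.3801

The PACF at lag k is phi_{kk}, the last component of the solution
to the Yule-Walker system G_k phi = r_k where
  (G_k)_{ij} = rho(|i - j|), (r_k)_i = rho(i), i,j = 1..k.
Equivalently, Durbin-Levinson gives phi_{kk} iteratively:
  phi_{11} = rho(1)
  phi_{kk} = [rho(k) - sum_{j=1..k-1} phi_{k-1,j} rho(k-j)]
            / [1 - sum_{j=1..k-1} phi_{k-1,j} rho(j)],
  phi_{k,j} = phi_{k-1,j} - phi_{kk} phi_{k-1,k-j},  j = 1..k-1.
Step k = 1:
  phi_11 = rho(1) = 0.6414.
Step k = 2:
  phi_22 = [rho(2) - phi_11 rho(1)] / [1 - phi_11 rho(1)] = [0.6029 - (0.6414)(0.6414)] / [1 - (0.6414)(0.6414)]
         = 0.19150604 / 0.58860604 = 0.325355.
  Update: phi_21 = phi_11 - phi_22 phi_11 = 0.6414 - (0.325355)(0.6414) = 0.432717.
Step k = 3:
  phi_33 = [rho(3) - phi_21 rho(2) - phi_22 rho(1)] / [1 - phi_21 rho(1) - phi_22 rho(2)]
    numerator   = 0.6696 - (0.432717)(0.6029) - (0.325355)(0.6414) = 0.20003199
    denominator = 1 - (0.432717)(0.6414) - (0.325355)(0.6029) = 0.52629855
  phi_33 = 0.20003199 / 0.52629855 = 0.3801.
Therefore phi_{33} = 0.3801.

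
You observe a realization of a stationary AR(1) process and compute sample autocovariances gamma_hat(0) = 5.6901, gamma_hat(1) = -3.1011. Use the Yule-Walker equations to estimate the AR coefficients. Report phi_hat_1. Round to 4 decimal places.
\hat\phi_{1} = -0.5450

The Yule-Walker equations for an AR(p) process read, in matrix form,
  Gamma_p phi = r_p,   with   (Gamma_p)_{ij} = gamma(|i - j|),
                       (r_p)_i = gamma(i),   i,j = 1..p.
Substitute the sample gammas (Toeplitz matrix and right-hand side of size 1):
  Gamma_p = [[5.6901]]
  r_p     = [-3.1011]
With p = 1 this is the single equation gamma(0) phi_1 = gamma(1):
  phi_hat_1 = gamma(1) / gamma(0) = -3.1011 / 5.6901 = -0.5450.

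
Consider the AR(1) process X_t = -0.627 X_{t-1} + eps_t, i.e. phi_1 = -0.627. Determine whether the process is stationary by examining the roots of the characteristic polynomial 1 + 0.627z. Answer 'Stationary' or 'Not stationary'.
\text{Stationary}

The AR(p) characteristic polynomial is P(z) = 1 + 0.627z.
Stationarity requires all roots to lie outside the unit circle, i.e. |z| > 1 for every root.
This is linear in z: 1 + (0.627) z = 0  =>  z = -1/(0.627) = -1.594896,  |z| = 1.594896.
Moduli of all roots: 1.5949.
All moduli strictly greater than 1? Yes.
Verdict: Stationary.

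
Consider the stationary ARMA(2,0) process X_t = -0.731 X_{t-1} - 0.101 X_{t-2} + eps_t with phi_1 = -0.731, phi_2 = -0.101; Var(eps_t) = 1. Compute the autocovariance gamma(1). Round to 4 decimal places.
\gamma(1) = -1.1996

Multiply the model equation by X_{t-k} and take expectations. With theta_0 = psi_0 = 1 and psi_j the MA(infinity) weights, this gives
  gamma(k) - sum_i phi_i gamma(k-i) = c_k,
  c_k = sigma^2 * sum_{j=k..q} theta_j psi_{j-k}   (c_k = 0 for k > q),
using gamma(-m) = gamma(m).
Pure AR (q = 0): c_0 = sigma^2 = 1, c_k = 0 for k >= 1.
Equations for k = 0, 1, 2 (AR order 2, c_2 = 0):
  (E0) gamma(0) = phi_1 gamma(1) + phi_2 gamma(2) + c_0
  (E1) gamma(1) = phi_1 gamma(0) + phi_2 gamma(1) + c_1
  (E2) gamma(2) = phi_1 gamma(1) + phi_2 gamma(0)
From (E1): gamma(1) = A gamma(0) + B with
  A = phi_1 / (1 - phi_2) = -0.731 / 1.101 = -0.663942,   B = c_1 / (1 - phi_2) = 0 / 1.101 = 0.
Insert (E2) into (E0): gamma(0) (1 - phi_2^2) = phi_1 (1 + phi_2) gamma(1) + c_0.
  phi_1 (1 + phi_2) = (-0.731)(0.899) = -0.657169,   1 - phi_2^2 = 0.989799.
Replace gamma(1) by A gamma(0) + B and collect gamma(0):
  gamma(0) [0.989799 - (-0.657169)(-0.663942)] = c_0 = 1
  gamma(0) * 0.553477 = 1
  gamma(0) = 1 / 0.553477 = 1.80676.
  gamma(1) = A gamma(0) = (-0.663942)(1.80676) = -1.199584.
Therefore gamma(1) = -1.1996 (to 4 decimal places).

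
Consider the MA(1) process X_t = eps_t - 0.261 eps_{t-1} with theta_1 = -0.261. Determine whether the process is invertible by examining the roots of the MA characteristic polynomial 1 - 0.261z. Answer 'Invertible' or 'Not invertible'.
\text{Invertible}

The MA(q) characteristic polynomial is P(z) = 1 - 0.261z.
Invertibility requires all roots to lie outside the unit circle, i.e. |z| > 1 for every root.
This is linear in z: 1 + (-0.261) z = 0  =>  z = -1/(-0.261) = 3.831418,  |z| = 3.831418.
Moduli of all roots: 3.8314.
All moduli strictly greater than 1? Yes.
Verdict: Invertible.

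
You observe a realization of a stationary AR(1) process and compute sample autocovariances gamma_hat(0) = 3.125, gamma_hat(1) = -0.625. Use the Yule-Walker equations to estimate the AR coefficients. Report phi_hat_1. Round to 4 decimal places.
\hat\phi_{1} = -0.2000

The Yule-Walker equations for an AR(p) process read, in matrix form,
  Gamma_p phi = r_p,   with   (Gamma_p)_{ij} = gamma(|i - j|),
                       (r_p)_i = gamma(i),   i,j = 1..p.
Substitute the sample gammas (Toeplitz matrix and right-hand side of size 1):
  Gamma_p = [[3.125]]
  r_p     = [-0.625]
With p = 1 this is the single equation gamma(0) phi_1 = gamma(1):
  phi_hat_1 = gamma(1) / gamma(0) = -0.625 / 3.125 = -0.2000.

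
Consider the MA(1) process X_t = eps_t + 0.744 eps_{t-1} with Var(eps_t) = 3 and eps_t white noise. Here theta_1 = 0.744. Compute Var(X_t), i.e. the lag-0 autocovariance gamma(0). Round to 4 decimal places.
\gamma(0) = 4.6606

For an MA(q) process X_t = eps_t + sum_i theta_i eps_{t-i} with
Var(eps_t) = sigma^2, the variance is
  gamma(0) = sigma^2 * (1 + sum_i theta_i^2).
  sum_i theta_i^2 = (0.744)^2 = 0.553536.
  gamma(0) = 3 * (1 + 0.553536) = 3 * 1.553536 = 4.660608, which rounds to 4.6606.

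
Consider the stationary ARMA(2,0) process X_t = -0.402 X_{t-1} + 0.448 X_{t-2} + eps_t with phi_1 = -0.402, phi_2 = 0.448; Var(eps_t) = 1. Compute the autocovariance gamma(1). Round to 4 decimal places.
\gamma(1) = -1.9401

Multiply the model equation by X_{t-k} and take expectations. With theta_0 = psi_0 = 1 and psi_j the MA(infinity) weights, this gives
  gamma(k) - sum_i phi_i gamma(k-i) = c_k,
  c_k = sigma^2 * sum_{j=k..q} theta_j psi_{j-k}   (c_k = 0 for k > q),
using gamma(-m) = gamma(m).
Pure AR (q = 0): c_0 = sigma^2 = 1, c_k = 0 for k >= 1.
Equations for k = 0, 1, 2 (AR order 2, c_2 = 0):
  (E0) gamma(0) = phi_1 gamma(1) + phi_2 gamma(2) + c_0
  (E1) gamma(1) = phi_1 gamma(0) + phi_2 gamma(1) + c_1
  (E2) gamma(2) = phi_1 gamma(1) + phi_2 gamma(0)
From (E1): gamma(1) = A gamma(0) + B with
  A = phi_1 / (1 - phi_2) = -0.402 / 0.552 = -0.728261,   B = c_1 / (1 - phi_2) = 0 / 0.552 = 0.
Insert (E2) into (E0): gamma(0) (1 - phi_2^2) = phi_1 (1 + phi_2) gamma(1) + c_0.
  phi_1 (1 + phi_2) = (-0.402)(1.448) = -0.582096,   1 - phi_2^2 = 0.799296.
Replace gamma(1) by A gamma(0) + B and collect gamma(0):
  gamma(0) [0.799296 - (-0.582096)(-0.728261)] = c_0 = 1
  gamma(0) * 0.375378 = 1
  gamma(0) = 1 / 0.375378 = 2.66398.
  gamma(1) = A gamma(0) = (-0.728261)(2.66398) = -1.940072.
Therefore gamma(1) = -1.9401 (to 4 decimal places).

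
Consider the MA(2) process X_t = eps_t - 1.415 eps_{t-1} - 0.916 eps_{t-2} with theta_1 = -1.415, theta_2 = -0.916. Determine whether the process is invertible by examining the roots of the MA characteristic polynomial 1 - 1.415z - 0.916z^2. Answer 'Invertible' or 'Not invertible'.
\text{Not invertible}

The MA(q) characteristic polynomial is P(z) = 1 - 1.415z - 0.916z^2.
Invertibility requires all roots to lie outside the unit circle, i.e. |z| > 1 for every root.
Set 1 + (-1.415) z + (-0.916) z^2 = 0, i.e. a z^2 + b z + c = 0 with a = -0.916, b = -1.415, c = 1.
Discriminant D = b^2 - 4ac = (-1.415)^2 - 4*(-0.916)*1 = 2.002225 - (-3.664) = 5.666225.
D >= 0, so the roots are real: z = (-b +/- sqrt(D)) / (2a) = (1.415 +/- 2.380383) / (-1.832).
  z_1 = (1.415 + 2.380383) / (-1.832) = -2.0717,   |z_1| = 2.0717.
  z_2 = (1.415 - 2.380383) / (-1.832) = 0.527,   |z_2| = 0.527.
Moduli of all roots: 2.0717, 0.5270.
All moduli strictly greater than 1? No.
Verdict: Not invertible.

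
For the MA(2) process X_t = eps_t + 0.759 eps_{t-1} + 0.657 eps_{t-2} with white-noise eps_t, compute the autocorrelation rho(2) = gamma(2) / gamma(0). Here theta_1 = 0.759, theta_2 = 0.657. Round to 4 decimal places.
\rho(2) = 0.3272

For an MA(q) process with theta_0 = 1, the autocovariance is
  gamma(k) = sigma^2 * sum_{i=0..q-k} theta_i * theta_{i+k},
and rho(k) = gamma(k) / gamma(0). Sigma^2 cancels.
  numerator   = (1)*(0.657) = 0.657.
  denominator = (1)^2 + (0.759)^2 + (0.657)^2 = 2.00773.
  rho(2) = 0.657 / 2.00773 = 0.3272.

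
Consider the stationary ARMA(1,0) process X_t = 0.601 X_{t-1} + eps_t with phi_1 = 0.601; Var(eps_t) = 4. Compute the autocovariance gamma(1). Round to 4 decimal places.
\gamma(1) = 3.7633

Multiply the model equation by X_{t-k} and take expectations. With theta_0 = psi_0 = 1 and psi_j the MA(infinity) weights, this gives
  gamma(k) - sum_i phi_i gamma(k-i) = c_k,
  c_k = sigma^2 * sum_{j=k..q} theta_j psi_{j-k}   (c_k = 0 for k > q),
using gamma(-m) = gamma(m).
Pure AR (q = 0): c_0 = sigma^2 = 4, c_k = 0 for k >= 1.
Equations for k = 0 and k = 1 (AR order 1):
  gamma(0) = phi_1 gamma(1) + c_0
  gamma(1) = phi_1 gamma(0) + c_1
Substituting the second into the first: gamma(0) (1 - phi_1^2) = c_0 + phi_1 c_1, so
  gamma(0) = c_0 / (1 - phi_1^2) = 4 / (1 - (0.601)^2) = 4 / 0.638799 = 6.261751.
  gamma(1) = phi_1 gamma(0) = (0.601)(6.261751) = 3.763312.
Therefore gamma(1) = 3.7633 (to 4 decimal places).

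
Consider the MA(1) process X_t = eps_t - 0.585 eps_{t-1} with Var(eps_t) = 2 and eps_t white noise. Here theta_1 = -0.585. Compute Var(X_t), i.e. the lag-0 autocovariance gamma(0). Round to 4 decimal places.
\gamma(0) = 2.6845

For an MA(q) process X_t = eps_t + sum_i theta_i eps_{t-i} with
Var(eps_t) = sigma^2, the variance is
  gamma(0) = sigma^2 * (1 + sum_i theta_i^2).
  sum_i theta_i^2 = (-0.585)^2 = 0.342225.
  gamma(0) = 2 * (1 + 0.342225) = 2 * 1.342225 = 2.68445, which rounds to 2.6845.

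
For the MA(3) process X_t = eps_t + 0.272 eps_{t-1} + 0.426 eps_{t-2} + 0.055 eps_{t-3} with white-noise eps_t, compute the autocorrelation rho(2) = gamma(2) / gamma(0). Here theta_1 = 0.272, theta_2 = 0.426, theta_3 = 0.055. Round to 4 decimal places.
\rho(2) = 0.3504

For an MA(q) process with theta_0 = 1, the autocovariance is
  gamma(k) = sigma^2 * sum_{i=0..q-k} theta_i * theta_{i+k},
and rho(k) = gamma(k) / gamma(0). Sigma^2 cancels.
  numerator   = (1)*(0.426) + (0.272)*(0.055) = 0.44096.
  denominator = (1)^2 + (0.272)^2 + (0.426)^2 + (0.055)^2 = 1.258485.
  rho(2) = 0.44096 / 1.258485 = 0.3504.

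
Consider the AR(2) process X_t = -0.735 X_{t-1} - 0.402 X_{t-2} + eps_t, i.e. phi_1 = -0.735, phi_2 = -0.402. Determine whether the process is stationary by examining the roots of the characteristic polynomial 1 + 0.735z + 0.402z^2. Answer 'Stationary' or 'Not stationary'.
\text{Stationary}

The AR(p) characteristic polynomial is P(z) = 1 + 0.735z + 0.402z^2.
Stationarity requires all roots to lie outside the unit circle, i.e. |z| > 1 for every root.
Set 1 + (0.735) z + (0.402) z^2 = 0, i.e. a z^2 + b z + c = 0 with a = 0.402, b = 0.735, c = 1.
Discriminant D = b^2 - 4ac = (0.735)^2 - 4*(0.402)*1 = 0.540225 - (1.608) = -1.067775.
D < 0, so the roots are the complex-conjugate pair z = (-b +/- i sqrt(-D)) / (2a) = -0.9142 +/- 1.2852i.
For a conjugate pair |z|^2 = z * conj(z) = (product of roots) = c/a = 1/(0.402) = 2.487562, so |z| = sqrt(2.487562) = 1.5772 for both roots.
Moduli of all roots: 1.5772, 1.5772.
All moduli strictly greater than 1? Yes.
Verdict: Stationary.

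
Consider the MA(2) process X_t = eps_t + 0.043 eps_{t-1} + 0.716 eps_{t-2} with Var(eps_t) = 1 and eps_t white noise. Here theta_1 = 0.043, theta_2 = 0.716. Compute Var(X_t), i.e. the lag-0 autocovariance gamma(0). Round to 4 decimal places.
\gamma(0) = 1.5145

For an MA(q) process X_t = eps_t + sum_i theta_i eps_{t-i} with
Var(eps_t) = sigma^2, the variance is
  gamma(0) = sigma^2 * (1 + sum_i theta_i^2).
  sum_i theta_i^2 = (0.043)^2 + (0.716)^2 = 0.001849 + 0.512656 = 0.514505.
  gamma(0) = 1 * (1 + 0.514505) = 1 * 1.514505 = 1.514505, which rounds to 1.5145.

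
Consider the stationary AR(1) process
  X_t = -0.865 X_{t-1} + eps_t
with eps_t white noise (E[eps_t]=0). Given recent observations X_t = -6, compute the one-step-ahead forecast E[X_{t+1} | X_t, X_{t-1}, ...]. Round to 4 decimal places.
E[X_{t+1} \mid \mathcal F_t] = 5.1900

For an AR(p) model X_t = c + sum_i phi_i X_{t-i} + eps_t, the
one-step-ahead conditional mean is
  E[X_{t+1} | X_t, ...] = c + sum_i phi_i X_{t+1-i}.
Substitute known values:
  E[X_{t+1} | ...] = (-0.865) * (-6)
                   = 5.1900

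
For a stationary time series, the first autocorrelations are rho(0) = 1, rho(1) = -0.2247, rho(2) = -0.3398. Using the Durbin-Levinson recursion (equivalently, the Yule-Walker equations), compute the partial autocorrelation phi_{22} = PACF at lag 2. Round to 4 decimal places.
\phi_{22} = -0.4110

The PACF at lag k is phi_{kk}, the last component of the solution
to the Yule-Walker system G_k phi = r_k where
  (G_k)_{ij} = rho(|i - j|), (r_k)_i = rho(i), i,j = 1..k.
Equivalently, Durbin-Levinson gives phi_{kk} iteratively:
  phi_{11} = rho(1)
  phi_{kk} = [rho(k) - sum_{j=1..k-1} phi_{k-1,j} rho(k-j)]
            / [1 - sum_{j=1..k-1} phi_{k-1,j} rho(j)],
  phi_{k,j} = phi_{k-1,j} - phi_{kk} phi_{k-1,k-j},  j = 1..k-1.
Step k = 1:
  phi_11 = rho(1) = -0.2247.
Step k = 2:
  phi_22 = [rho(2) - phi_11 rho(1)] / [1 - phi_11 rho(1)] = [-0.3398 - (-0.2247)(-0.2247)] / [1 - (-0.2247)(-0.2247)]
         = -0.39029009 / 0.94950991 = -0.411.
Therefore phi_{22} = -0.4110.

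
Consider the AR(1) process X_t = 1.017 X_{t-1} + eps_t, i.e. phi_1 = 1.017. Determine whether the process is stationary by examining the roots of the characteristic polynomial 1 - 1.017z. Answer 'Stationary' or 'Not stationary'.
\text{Not stationary}

The AR(p) characteristic polynomial is P(z) = 1 - 1.017z.
Stationarity requires all roots to lie outside the unit circle, i.e. |z| > 1 for every root.
This is linear in z: 1 + (-1.017) z = 0  =>  z = -1/(-1.017) = 0.983284,  |z| = 0.983284.
Moduli of all roots: 0.9833.
All moduli strictly greater than 1? No.
Verdict: Not stationary.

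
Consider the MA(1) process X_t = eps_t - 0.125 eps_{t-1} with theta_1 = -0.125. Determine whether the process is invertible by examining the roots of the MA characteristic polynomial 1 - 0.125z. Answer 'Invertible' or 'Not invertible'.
\text{Invertible}

The MA(q) characteristic polynomial is P(z) = 1 - 0.125z.
Invertibility requires all roots to lie outside the unit circle, i.e. |z| > 1 for every root.
This is linear in z: 1 + (-0.125) z = 0  =>  z = -1/(-0.125) = 8,  |z| = 8.
Moduli of all roots: 8.0000.
All moduli strictly greater than 1? Yes.
Verdict: Invertible.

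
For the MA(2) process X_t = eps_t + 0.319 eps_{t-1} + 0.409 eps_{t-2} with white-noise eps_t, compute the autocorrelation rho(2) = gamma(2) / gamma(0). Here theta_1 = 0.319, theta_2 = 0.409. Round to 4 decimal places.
\rho(2) = 0.3223

For an MA(q) process with theta_0 = 1, the autocovariance is
  gamma(k) = sigma^2 * sum_{i=0..q-k} theta_i * theta_{i+k},
and rho(k) = gamma(k) / gamma(0). Sigma^2 cancels.
  numerator   = (1)*(0.409) = 0.409.
  denominator = (1)^2 + (0.319)^2 + (0.409)^2 = 1.269042.
  rho(2) = 0.409 / 1.269042 = 0.3223.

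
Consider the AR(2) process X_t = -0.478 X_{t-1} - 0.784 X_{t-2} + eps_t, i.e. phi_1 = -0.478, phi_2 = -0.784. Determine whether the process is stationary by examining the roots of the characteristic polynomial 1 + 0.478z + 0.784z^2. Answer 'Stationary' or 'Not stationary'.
\text{Stationary}

The AR(p) characteristic polynomial is P(z) = 1 + 0.478z + 0.784z^2.
Stationarity requires all roots to lie outside the unit circle, i.e. |z| > 1 for every root.
Set 1 + (0.478) z + (0.784) z^2 = 0, i.e. a z^2 + b z + c = 0 with a = 0.784, b = 0.478, c = 1.
Discriminant D = b^2 - 4ac = (0.478)^2 - 4*(0.784)*1 = 0.228484 - (3.136) = -2.907516.
D < 0, so the roots are the complex-conjugate pair z = (-b +/- i sqrt(-D)) / (2a) = -0.3048 +/- 1.0875i.
For a conjugate pair |z|^2 = z * conj(z) = (product of roots) = c/a = 1/(0.784) = 1.27551, so |z| = sqrt(1.27551) = 1.1294 for both roots.
Moduli of all roots: 1.1294, 1.1294.
All moduli strictly greater than 1? Yes.
Verdict: Stationary.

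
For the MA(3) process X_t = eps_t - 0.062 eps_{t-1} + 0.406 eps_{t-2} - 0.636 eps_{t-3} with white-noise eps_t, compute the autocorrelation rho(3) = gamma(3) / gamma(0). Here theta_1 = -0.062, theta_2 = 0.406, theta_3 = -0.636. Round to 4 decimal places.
\rho(3) = -0.4043

For an MA(q) process with theta_0 = 1, the autocovariance is
  gamma(k) = sigma^2 * sum_{i=0..q-k} theta_i * theta_{i+k},
and rho(k) = gamma(k) / gamma(0). Sigma^2 cancels.
  numerator   = (1)*(-0.636) = -0.636.
  denominator = (1)^2 + (-0.062)^2 + (0.406)^2 + (-0.636)^2 = 1.573176.
  rho(3) = -0.636 / 1.573176 = -0.4043.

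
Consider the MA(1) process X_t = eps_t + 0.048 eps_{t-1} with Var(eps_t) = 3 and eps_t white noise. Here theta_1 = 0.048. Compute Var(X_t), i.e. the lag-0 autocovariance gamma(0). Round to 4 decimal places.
\gamma(0) = 3.0069

For an MA(q) process X_t = eps_t + sum_i theta_i eps_{t-i} with
Var(eps_t) = sigma^2, the variance is
  gamma(0) = sigma^2 * (1 + sum_i theta_i^2).
  sum_i theta_i^2 = (0.048)^2 = 0.002304.
  gamma(0) = 3 * (1 + 0.002304) = 3 * 1.002304 = 3.006912, which rounds to 3.0069.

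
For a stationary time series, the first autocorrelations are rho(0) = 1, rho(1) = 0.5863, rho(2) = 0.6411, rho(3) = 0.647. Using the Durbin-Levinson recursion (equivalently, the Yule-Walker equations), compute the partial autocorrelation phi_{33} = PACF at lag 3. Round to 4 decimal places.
\phi_{33} = 0.3371

The PACF at lag k is phi_{kk}, the last component of the solution
to the Yule-Walker system G_k phi = r_k where
  (G_k)_{ij} = rho(|i - j|), (r_k)_i = rho(i), i,j = 1..k.
Equivalently, Durbin-Levinson gives phi_{kk} iteratively:
  phi_{11} = rho(1)
  phi_{kk} = [rho(k) - sum_{j=1..k-1} phi_{k-1,j} rho(k-j)]
            / [1 - sum_{j=1..k-1} phi_{k-1,j} rho(j)],
  phi_{k,j} = phi_{k-1,j} - phi_{kk} phi_{k-1,k-j},  j = 1..k-1.
Step k = 1:
  phi_11 = rho(1) = 0.5863.
Step k = 2:
  phi_22 = [rho(2) - phi_11 rho(1)] / [1 - phi_11 rho(1)] = [0.6411 - (0.5863)(0.5863)] / [1 - (0.5863)(0.5863)]
         = 0.29735231 / 0.65625231 = 0.453107.
  Update: phi_21 = phi_11 - phi_22 phi_11 = 0.5863 - (0.453107)(0.5863) = 0.320644.
Step k = 3:
  phi_33 = [rho(3) - phi_21 rho(2) - phi_22 rho(1)] / [1 - phi_21 rho(1) - phi_22 rho(2)]
    numerator   = 0.647 - (0.320644)(0.6411) - (0.453107)(0.5863) = 0.17577897
    denominator = 1 - (0.320644)(0.5863) - (0.453107)(0.6411) = 0.52151999
  phi_33 = 0.17577897 / 0.52151999 = 0.3371.
Therefore phi_{33} = 0.3371.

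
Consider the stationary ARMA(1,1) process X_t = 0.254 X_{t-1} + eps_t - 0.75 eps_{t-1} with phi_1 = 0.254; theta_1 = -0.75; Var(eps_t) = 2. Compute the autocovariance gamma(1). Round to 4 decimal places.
\gamma(1) = -0.8584

Multiply the model equation by X_{t-k} and take expectations. With theta_0 = psi_0 = 1 and psi_j the MA(infinity) weights, this gives
  gamma(k) - sum_i phi_i gamma(k-i) = c_k,
  c_k = sigma^2 * sum_{j=k..q} theta_j psi_{j-k}   (c_k = 0 for k > q),
using gamma(-m) = gamma(m).
psi-weights needed (psi_j = theta_j + sum_i phi_i psi_{j-i}):
  psi_1 = theta_1 + phi_1 = -0.75 + (0.254) = -0.496
Right-hand sides:
  c_0 = sigma^2 (1 + theta_1 psi_1) = 2 * (1 + (-0.75)(-0.496)) = 2 * 1.372 = 2.744
  c_1 = sigma^2 theta_1 = 2 * (-0.75) = -1.5
  c_2 = 0
Equations for k = 0 and k = 1 (AR order 1):
  gamma(0) = phi_1 gamma(1) + c_0
  gamma(1) = phi_1 gamma(0) + c_1
Substituting the second into the first: gamma(0) (1 - phi_1^2) = c_0 + phi_1 c_1, so
  gamma(0) = (c_0 + phi_1 c_1) / (1 - phi_1^2) = (2.744 + (0.254)(-1.5)) / (1 - (0.254)^2) = 2.363 / 0.935484 = 2.525965.
  gamma(1) = phi_1 gamma(0) + c_1 = (0.254)(2.525965) + (-1.5) = -0.858405.
Therefore gamma(1) = -0.8584 (to 4 decimal places).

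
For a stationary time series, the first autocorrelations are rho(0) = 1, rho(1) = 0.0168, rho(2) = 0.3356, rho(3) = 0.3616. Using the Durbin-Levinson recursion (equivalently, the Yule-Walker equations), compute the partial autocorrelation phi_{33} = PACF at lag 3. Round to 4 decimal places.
\phi_{33} = 0.3970

The PACF at lag k is phi_{kk}, the last component of the solution
to the Yule-Walker system G_k phi = r_k where
  (G_k)_{ij} = rho(|i - j|), (r_k)_i = rho(i), i,j = 1..k.
Equivalently, Durbin-Levinson gives phi_{kk} iteratively:
  phi_{11} = rho(1)
  phi_{kk} = [rho(k) - sum_{j=1..k-1} phi_{k-1,j} rho(k-j)]
            / [1 - sum_{j=1..k-1} phi_{k-1,j} rho(j)],
  phi_{k,j} = phi_{k-1,j} - phi_{kk} phi_{k-1,k-j},  j = 1..k-1.
Step k = 1:
  phi_11 = rho(1) = 0.0168.
Step k = 2:
  phi_22 = [rho(2) - phi_11 rho(1)] / [1 - phi_11 rho(1)] = [0.3356 - (0.0168)(0.0168)] / [1 - (0.0168)(0.0168)]
         = 0.33531776 / 0.99971776 = 0.335412.
  Update: phi_21 = phi_11 - phi_22 phi_11 = 0.0168 - (0.335412)(0.0168) = 0.011165.
Step k = 3:
  phi_33 = [rho(3) - phi_21 rho(2) - phi_22 rho(1)] / [1 - phi_21 rho(1) - phi_22 rho(2)]
    numerator   = 0.3616 - (0.011165)(0.3356) - (0.335412)(0.0168) = 0.35221807
    denominator = 1 - (0.011165)(0.0168) - (0.335412)(0.3356) = 0.88724802
  phi_33 = 0.35221807 / 0.88724802 = 0.397.
Therefore phi_{33} = 0.3970.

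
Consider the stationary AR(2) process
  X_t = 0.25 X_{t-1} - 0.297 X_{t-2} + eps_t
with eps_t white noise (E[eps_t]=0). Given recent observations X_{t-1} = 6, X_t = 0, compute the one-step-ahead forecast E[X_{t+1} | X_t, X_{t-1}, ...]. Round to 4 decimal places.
E[X_{t+1} \mid \mathcal F_t] = -1.7820

For an AR(p) model X_t = c + sum_i phi_i X_{t-i} + eps_t, the
one-step-ahead conditional mean is
  E[X_{t+1} | X_t, ...] = c + sum_i phi_i X_{t+1-i}.
Substitute known values:
  E[X_{t+1} | ...] = (0.25) * (0) + (-0.297) * (6)
                   = -1.7820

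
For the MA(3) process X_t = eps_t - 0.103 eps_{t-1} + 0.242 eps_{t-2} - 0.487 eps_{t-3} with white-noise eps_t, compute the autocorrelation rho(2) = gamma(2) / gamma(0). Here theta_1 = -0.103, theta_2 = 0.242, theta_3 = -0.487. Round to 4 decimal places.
\rho(2) = 0.2236

For an MA(q) process with theta_0 = 1, the autocovariance is
  gamma(k) = sigma^2 * sum_{i=0..q-k} theta_i * theta_{i+k},
and rho(k) = gamma(k) / gamma(0). Sigma^2 cancels.
  numerator   = (1)*(0.242) + (-0.103)*(-0.487) = 0.292161.
  denominator = (1)^2 + (-0.103)^2 + (0.242)^2 + (-0.487)^2 = 1.306342.
  rho(2) = 0.292161 / 1.306342 = 0.2236.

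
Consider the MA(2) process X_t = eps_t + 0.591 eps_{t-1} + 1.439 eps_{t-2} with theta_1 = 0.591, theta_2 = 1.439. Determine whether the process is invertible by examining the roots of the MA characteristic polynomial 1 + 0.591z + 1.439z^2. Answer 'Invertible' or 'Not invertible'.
\text{Not invertible}

The MA(q) characteristic polynomial is P(z) = 1 + 0.591z + 1.439z^2.
Invertibility requires all roots to lie outside the unit circle, i.e. |z| > 1 for every root.
Set 1 + (0.591) z + (1.439) z^2 = 0, i.e. a z^2 + b z + c = 0 with a = 1.439, b = 0.591, c = 1.
Discriminant D = b^2 - 4ac = (0.591)^2 - 4*(1.439)*1 = 0.349281 - (5.756) = -5.406719.
D < 0, so the roots are the complex-conjugate pair z = (-b +/- i sqrt(-D)) / (2a) = -0.2054 +/- 0.8079i.
For a conjugate pair |z|^2 = z * conj(z) = (product of roots) = c/a = 1/(1.439) = 0.694927, so |z| = sqrt(0.694927) = 0.8336 for both roots.
Moduli of all roots: 0.8336, 0.8336.
All moduli strictly greater than 1? No.
Verdict: Not invertible.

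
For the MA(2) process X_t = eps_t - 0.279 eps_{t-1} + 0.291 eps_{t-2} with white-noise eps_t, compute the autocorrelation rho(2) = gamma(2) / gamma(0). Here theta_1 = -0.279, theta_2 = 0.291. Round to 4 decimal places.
\rho(2) = 0.2503

For an MA(q) process with theta_0 = 1, the autocovariance is
  gamma(k) = sigma^2 * sum_{i=0..q-k} theta_i * theta_{i+k},
and rho(k) = gamma(k) / gamma(0). Sigma^2 cancels.
  numerator   = (1)*(0.291) = 0.291.
  denominator = (1)^2 + (-0.279)^2 + (0.291)^2 = 1.162522.
  rho(2) = 0.291 / 1.162522 = 0.2503.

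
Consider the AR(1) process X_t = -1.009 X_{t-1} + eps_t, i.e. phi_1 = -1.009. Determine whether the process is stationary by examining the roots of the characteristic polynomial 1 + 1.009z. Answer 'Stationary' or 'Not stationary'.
\text{Not stationary}

The AR(p) characteristic polynomial is P(z) = 1 + 1.009z.
Stationarity requires all roots to lie outside the unit circle, i.e. |z| > 1 for every root.
This is linear in z: 1 + (1.009) z = 0  =>  z = -1/(1.009) = -0.99108,  |z| = 0.99108.
Moduli of all roots: 0.9911.
All moduli strictly greater than 1? No.
Verdict: Not stationary.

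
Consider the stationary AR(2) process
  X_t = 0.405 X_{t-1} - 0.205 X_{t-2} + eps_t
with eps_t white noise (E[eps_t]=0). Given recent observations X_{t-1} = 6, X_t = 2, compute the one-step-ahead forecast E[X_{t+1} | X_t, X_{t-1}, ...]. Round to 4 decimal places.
E[X_{t+1} \mid \mathcal F_t] = -0.4200

For an AR(p) model X_t = c + sum_i phi_i X_{t-i} + eps_t, the
one-step-ahead conditional mean is
  E[X_{t+1} | X_t, ...] = c + sum_i phi_i X_{t+1-i}.
Substitute known values:
  E[X_{t+1} | ...] = (0.405) * (2) + (-0.205) * (6)
                   = -0.4200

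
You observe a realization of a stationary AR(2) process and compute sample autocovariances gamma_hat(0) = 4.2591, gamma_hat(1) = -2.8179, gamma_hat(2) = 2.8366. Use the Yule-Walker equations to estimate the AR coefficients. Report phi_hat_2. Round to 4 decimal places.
\hat\phi_{2} = 0.4060

The Yule-Walker equations for an AR(p) process read, in matrix form,
  Gamma_p phi = r_p,   with   (Gamma_p)_{ij} = gamma(|i - j|),
                       (r_p)_i = gamma(i),   i,j = 1..p.
Substitute the sample gammas (Toeplitz matrix and right-hand side of size 2):
  Gamma_p = [[4.2591, -2.8179], [-2.8179, 4.2591]]
  r_p     = [-2.8179, 2.8366]
Written out:
  4.2591 phi_1 - 2.8179 phi_2 = -2.8179
  -2.8179 phi_1 + 4.2591 phi_2 = 2.8366
Solve by Cramer's rule:
  det = gamma(0)^2 - gamma(1)^2 = (4.2591)^2 - (-2.8179)^2 = 18.13993281 - 7.94056041 = 10.1993724
  phi_hat_1 = [gamma(1) gamma(0) - gamma(1) gamma(2)] / det = [(-2.8179)(4.2591) - (-2.8179)(2.8366)] / 10.1993724 = -4.00846275 / 10.1993724 = -0.393
  phi_hat_2 = [gamma(0) gamma(2) - gamma(1)^2] / det = [(4.2591)(2.8366) - (-2.8179)^2] / 10.1993724 = 4.14080265 / 10.1993724 = 0.406
So phi_hat = [-0.3930, 0.4060].
Therefore phi_hat_2 = 0.4060.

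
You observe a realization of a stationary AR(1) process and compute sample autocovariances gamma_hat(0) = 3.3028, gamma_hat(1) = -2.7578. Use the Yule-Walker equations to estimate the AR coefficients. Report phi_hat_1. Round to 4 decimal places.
\hat\phi_{1} = -0.8350

The Yule-Walker equations for an AR(p) process read, in matrix form,
  Gamma_p phi = r_p,   with   (Gamma_p)_{ij} = gamma(|i - j|),
                       (r_p)_i = gamma(i),   i,j = 1..p.
Substitute the sample gammas (Toeplitz matrix and right-hand side of size 1):
  Gamma_p = [[3.3028]]
  r_p     = [-2.7578]
With p = 1 this is the single equation gamma(0) phi_1 = gamma(1):
  phi_hat_1 = gamma(1) / gamma(0) = -2.7578 / 3.3028 = -0.8350.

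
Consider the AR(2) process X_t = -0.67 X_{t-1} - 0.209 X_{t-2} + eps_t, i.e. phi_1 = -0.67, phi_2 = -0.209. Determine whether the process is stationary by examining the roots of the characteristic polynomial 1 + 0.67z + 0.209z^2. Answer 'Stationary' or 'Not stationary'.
\text{Stationary}

The AR(p) characteristic polynomial is P(z) = 1 + 0.67z + 0.209z^2.
Stationarity requires all roots to lie outside the unit circle, i.e. |z| > 1 for every root.
Set 1 + (0.67) z + (0.209) z^2 = 0, i.e. a z^2 + b z + c = 0 with a = 0.209, b = 0.67, c = 1.
Discriminant D = b^2 - 4ac = (0.67)^2 - 4*(0.209)*1 = 0.4489 - (0.836) = -0.3871.
D < 0, so the roots are the complex-conjugate pair z = (-b +/- i sqrt(-D)) / (2a) = -1.6029 +/- 1.4885i.
For a conjugate pair |z|^2 = z * conj(z) = (product of roots) = c/a = 1/(0.209) = 4.784689, so |z| = sqrt(4.784689) = 2.1874 for both roots.
Moduli of all roots: 2.1874, 2.1874.
All moduli strictly greater than 1? Yes.
Verdict: Stationary.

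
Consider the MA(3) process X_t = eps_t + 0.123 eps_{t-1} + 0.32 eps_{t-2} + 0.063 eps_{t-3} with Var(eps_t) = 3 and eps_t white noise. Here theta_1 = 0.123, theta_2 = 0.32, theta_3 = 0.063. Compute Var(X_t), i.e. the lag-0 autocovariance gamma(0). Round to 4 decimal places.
\gamma(0) = 3.3645

For an MA(q) process X_t = eps_t + sum_i theta_i eps_{t-i} with
Var(eps_t) = sigma^2, the variance is
  gamma(0) = sigma^2 * (1 + sum_i theta_i^2).
  sum_i theta_i^2 = (0.123)^2 + (0.32)^2 + (0.063)^2 = 0.015129 + 0.1024 + 0.003969 = 0.121498.
  gamma(0) = 3 * (1 + 0.121498) = 3 * 1.121498 = 3.364494, which rounds to 3.3645.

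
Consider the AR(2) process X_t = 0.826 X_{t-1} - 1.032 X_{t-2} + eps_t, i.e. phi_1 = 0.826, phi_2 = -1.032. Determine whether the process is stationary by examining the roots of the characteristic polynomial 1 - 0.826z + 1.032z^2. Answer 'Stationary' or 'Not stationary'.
\text{Not stationary}

The AR(p) characteristic polynomial is P(z) = 1 - 0.826z + 1.032z^2.
Stationarity requires all roots to lie outside the unit circle, i.e. |z| > 1 for every root.
Set 1 + (-0.826) z + (1.032) z^2 = 0, i.e. a z^2 + b z + c = 0 with a = 1.032, b = -0.826, c = 1.
Discriminant D = b^2 - 4ac = (-0.826)^2 - 4*(1.032)*1 = 0.682276 - (4.128) = -3.445724.
D < 0, so the roots are the complex-conjugate pair z = (-b +/- i sqrt(-D)) / (2a) = 0.4002 +/- 0.8994i.
For a conjugate pair |z|^2 = z * conj(z) = (product of roots) = c/a = 1/(1.032) = 0.968992, so |z| = sqrt(0.968992) = 0.9844 for both roots.
Moduli of all roots: 0.9844, 0.9844.
All moduli strictly greater than 1? No.
Verdict: Not stationary.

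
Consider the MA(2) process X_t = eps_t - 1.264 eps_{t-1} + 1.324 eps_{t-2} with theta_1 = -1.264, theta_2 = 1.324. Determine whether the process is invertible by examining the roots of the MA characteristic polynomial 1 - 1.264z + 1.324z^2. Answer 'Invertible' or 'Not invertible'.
\text{Not invertible}

The MA(q) characteristic polynomial is P(z) = 1 - 1.264z + 1.324z^2.
Invertibility requires all roots to lie outside the unit circle, i.e. |z| > 1 for every root.
Set 1 + (-1.264) z + (1.324) z^2 = 0, i.e. a z^2 + b z + c = 0 with a = 1.324, b = -1.264, c = 1.
Discriminant D = b^2 - 4ac = (-1.264)^2 - 4*(1.324)*1 = 1.597696 - (5.296) = -3.698304.
D < 0, so the roots are the complex-conjugate pair z = (-b +/- i sqrt(-D)) / (2a) = 0.4773 +/- 0.7262i.
For a conjugate pair |z|^2 = z * conj(z) = (product of roots) = c/a = 1/(1.324) = 0.755287, so |z| = sqrt(0.755287) = 0.8691 for both roots.
Moduli of all roots: 0.8691, 0.8691.
All moduli strictly greater than 1? No.
Verdict: Not invertible.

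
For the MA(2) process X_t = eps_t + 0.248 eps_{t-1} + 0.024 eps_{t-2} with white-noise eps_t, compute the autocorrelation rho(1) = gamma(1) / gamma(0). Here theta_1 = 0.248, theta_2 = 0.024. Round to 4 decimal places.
\rho(1) = 0.2391

For an MA(q) process with theta_0 = 1, the autocovariance is
  gamma(k) = sigma^2 * sum_{i=0..q-k} theta_i * theta_{i+k},
and rho(k) = gamma(k) / gamma(0). Sigma^2 cancels.
  numerator   = (1)*(0.248) + (0.248)*(0.024) = 0.253952.
  denominator = (1)^2 + (0.248)^2 + (0.024)^2 = 1.06208.
  rho(1) = 0.253952 / 1.06208 = 0.2391.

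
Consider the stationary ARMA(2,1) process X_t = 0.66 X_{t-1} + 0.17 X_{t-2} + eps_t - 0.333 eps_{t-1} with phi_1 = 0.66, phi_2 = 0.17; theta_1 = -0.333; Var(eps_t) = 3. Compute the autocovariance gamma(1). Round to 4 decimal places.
\gamma(1) = 2.6801

Multiply the model equation by X_{t-k} and take expectations. With theta_0 = psi_0 = 1 and psi_j the MA(infinity) weights, this gives
  gamma(k) - sum_i phi_i gamma(k-i) = c_k,
  c_k = sigma^2 * sum_{j=k..q} theta_j psi_{j-k}   (c_k = 0 for k > q),
using gamma(-m) = gamma(m).
psi-weights needed (psi_j = theta_j + sum_i phi_i psi_{j-i}):
  psi_1 = theta_1 + phi_1 = -0.333 + (0.66) = 0.327
Right-hand sides:
  c_0 = sigma^2 (1 + theta_1 psi_1) = 3 * (1 + (-0.333)(0.327)) = 3 * 0.891109 = 2.673327
  c_1 = sigma^2 theta_1 = 3 * (-0.333) = -0.999
  c_2 = 0
Equations for k = 0, 1, 2 (AR order 2, c_2 = 0):
  (E0) gamma(0) = phi_1 gamma(1) + phi_2 gamma(2) + c_0
  (E1) gamma(1) = phi_1 gamma(0) + phi_2 gamma(1) + c_1
  (E2) gamma(2) = phi_1 gamma(1) + phi_2 gamma(0)
From (E1): gamma(1) = A gamma(0) + B with
  A = phi_1 / (1 - phi_2) = 0.66 / 0.83 = 0.795181,   B = c_1 / (1 - phi_2) = -0.999 / 0.83 = -1.203614.
Insert (E2) into (E0): gamma(0) (1 - phi_2^2) = phi_1 (1 + phi_2) gamma(1) + c_0.
  phi_1 (1 + phi_2) = (0.66)(1.17) = 0.7722,   1 - phi_2^2 = 0.9711.
Replace gamma(1) by A gamma(0) + B and collect gamma(0):
  gamma(0) [0.9711 - (0.7722)(0.795181)] = (0.7722)(-1.203614) + 2.673327
  gamma(0) * 0.357061 = 1.743896
  gamma(0) = 1.743896 / 0.357061 = 4.884022.
  gamma(1) = A gamma(0) + B = (0.795181)(4.884022) + (-1.203614) = 2.680066.
Therefore gamma(1) = 2.6801 (to 4 decimal places).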